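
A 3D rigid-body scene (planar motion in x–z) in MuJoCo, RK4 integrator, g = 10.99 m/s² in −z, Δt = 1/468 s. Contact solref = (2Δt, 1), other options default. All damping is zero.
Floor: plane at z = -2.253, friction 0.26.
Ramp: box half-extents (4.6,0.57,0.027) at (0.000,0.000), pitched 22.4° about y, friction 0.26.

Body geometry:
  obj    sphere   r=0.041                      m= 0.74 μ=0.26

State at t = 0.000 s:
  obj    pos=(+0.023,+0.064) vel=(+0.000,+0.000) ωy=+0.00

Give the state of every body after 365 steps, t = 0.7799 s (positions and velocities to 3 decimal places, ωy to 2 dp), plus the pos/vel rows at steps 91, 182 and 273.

State at t = 0.7799 s:
  obj    pos=(+0.864,-0.283) vel=(+2.157,-0.889) ωy=+56.90

Key-timestep trajectory:
   step    t(s)  obj.x    obj.z    obj.vx   obj.vz 
     91  0.1944   +0.075  +0.043  +0.538  -0.222
    182  0.3889   +0.232  -0.022  +1.076  -0.443
    273  0.5833   +0.494  -0.130  +1.613  -0.665


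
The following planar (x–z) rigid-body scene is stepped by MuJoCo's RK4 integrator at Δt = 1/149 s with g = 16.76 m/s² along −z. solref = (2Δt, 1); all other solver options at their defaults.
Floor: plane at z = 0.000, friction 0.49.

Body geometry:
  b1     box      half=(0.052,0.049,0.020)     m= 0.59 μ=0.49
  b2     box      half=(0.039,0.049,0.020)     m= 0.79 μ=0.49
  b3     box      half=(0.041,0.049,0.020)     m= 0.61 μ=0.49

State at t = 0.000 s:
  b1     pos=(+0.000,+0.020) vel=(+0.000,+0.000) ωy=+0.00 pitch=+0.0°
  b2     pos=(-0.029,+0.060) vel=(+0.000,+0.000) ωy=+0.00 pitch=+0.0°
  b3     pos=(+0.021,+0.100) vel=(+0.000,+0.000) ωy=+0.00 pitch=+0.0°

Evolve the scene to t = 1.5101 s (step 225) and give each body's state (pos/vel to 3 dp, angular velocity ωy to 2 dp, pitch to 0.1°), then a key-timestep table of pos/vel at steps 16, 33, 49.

State at t = 1.5101 s:
  b1     pos=(+0.000,+0.020) vel=(+0.000,+0.000) ωy=+0.00 pitch=+0.0°
  b2     pos=(-0.029,+0.060) vel=(+0.000,+0.000) ωy=+0.00 pitch=+0.0°
  b3     pos=(+0.117,+0.020) vel=(+0.000,+0.000) ωy=+0.00 pitch=+180.0°

Key-timestep trajectory:
   step    t(s)  b1.x    b1.z    b1.vx   b1.vz   b2.x    b2.z    b2.vx   b2.vz   b3.x    b3.z    b3.vx   b3.vz 
     16  0.1074   +0.000  +0.020  +0.000  -0.001   -0.029  +0.060  +0.001  +0.000   +0.036  +0.081  +0.222  -0.039
     33  0.2215   +0.000  +0.020  -0.001  +0.000   -0.029  +0.060  -0.001  +0.000   +0.066  +0.079  +0.405  -0.130
     49  0.3289   +0.000  +0.020  +0.000  +0.000   -0.029  +0.060  +0.000  +0.000   +0.118  +0.015  +0.096  +0.042


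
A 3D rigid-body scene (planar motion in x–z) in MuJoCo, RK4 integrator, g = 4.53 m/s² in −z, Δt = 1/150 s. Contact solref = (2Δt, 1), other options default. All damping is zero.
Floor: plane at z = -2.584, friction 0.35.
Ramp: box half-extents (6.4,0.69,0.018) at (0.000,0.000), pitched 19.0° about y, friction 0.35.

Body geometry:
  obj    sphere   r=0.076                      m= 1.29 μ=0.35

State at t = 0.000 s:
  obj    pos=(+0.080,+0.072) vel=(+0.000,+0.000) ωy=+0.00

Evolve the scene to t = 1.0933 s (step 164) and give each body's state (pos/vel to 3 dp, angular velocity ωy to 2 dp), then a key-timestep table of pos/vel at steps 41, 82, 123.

State at t = 1.0933 s:
  obj    pos=(+0.675,-0.133) vel=(+1.089,-0.375) ωy=+15.15

Key-timestep trajectory:
   step    t(s)  obj.x    obj.z    obj.vx   obj.vz 
     41  0.2733   +0.117  +0.059  +0.272  -0.094
     82  0.5467   +0.229  +0.021  +0.545  -0.188
    123  0.8200   +0.415  -0.043  +0.817  -0.281


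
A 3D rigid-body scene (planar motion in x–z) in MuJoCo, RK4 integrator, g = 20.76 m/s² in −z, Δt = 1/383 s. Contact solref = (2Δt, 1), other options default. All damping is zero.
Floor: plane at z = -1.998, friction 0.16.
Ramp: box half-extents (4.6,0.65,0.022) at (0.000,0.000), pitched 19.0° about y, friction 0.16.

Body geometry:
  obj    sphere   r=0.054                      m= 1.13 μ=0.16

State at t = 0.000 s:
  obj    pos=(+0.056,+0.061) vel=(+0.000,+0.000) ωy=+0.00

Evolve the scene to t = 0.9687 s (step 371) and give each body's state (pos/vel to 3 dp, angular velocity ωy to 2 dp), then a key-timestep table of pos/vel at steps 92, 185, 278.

State at t = 0.9687 s:
  obj    pos=(+2.198,-0.676) vel=(+4.422,-1.523) ωy=+86.59

Key-timestep trajectory:
   step    t(s)  obj.x    obj.z    obj.vx   obj.vz 
     92  0.2402   +0.188  +0.016  +1.097  -0.378
    185  0.4830   +0.589  -0.122  +2.205  -0.759
    278  0.7258   +1.259  -0.353  +3.313  -1.141


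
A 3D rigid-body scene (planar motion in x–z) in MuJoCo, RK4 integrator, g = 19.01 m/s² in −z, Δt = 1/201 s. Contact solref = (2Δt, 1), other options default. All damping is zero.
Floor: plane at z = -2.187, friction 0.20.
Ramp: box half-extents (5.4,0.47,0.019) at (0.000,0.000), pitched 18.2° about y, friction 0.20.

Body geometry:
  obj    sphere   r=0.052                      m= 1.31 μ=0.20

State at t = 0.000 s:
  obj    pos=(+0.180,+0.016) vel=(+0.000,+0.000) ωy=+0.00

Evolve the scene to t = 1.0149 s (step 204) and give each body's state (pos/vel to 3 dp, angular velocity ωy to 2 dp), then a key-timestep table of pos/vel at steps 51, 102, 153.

State at t = 1.0149 s:
  obj    pos=(+2.255,-0.667) vel=(+4.089,-1.344) ωy=+82.76

Key-timestep trajectory:
   step    t(s)  obj.x    obj.z    obj.vx   obj.vz 
     51  0.2537   +0.310  -0.027  +1.022  -0.336
    102  0.5075   +0.699  -0.155  +2.045  -0.672
    153  0.7612   +1.347  -0.368  +3.067  -1.008


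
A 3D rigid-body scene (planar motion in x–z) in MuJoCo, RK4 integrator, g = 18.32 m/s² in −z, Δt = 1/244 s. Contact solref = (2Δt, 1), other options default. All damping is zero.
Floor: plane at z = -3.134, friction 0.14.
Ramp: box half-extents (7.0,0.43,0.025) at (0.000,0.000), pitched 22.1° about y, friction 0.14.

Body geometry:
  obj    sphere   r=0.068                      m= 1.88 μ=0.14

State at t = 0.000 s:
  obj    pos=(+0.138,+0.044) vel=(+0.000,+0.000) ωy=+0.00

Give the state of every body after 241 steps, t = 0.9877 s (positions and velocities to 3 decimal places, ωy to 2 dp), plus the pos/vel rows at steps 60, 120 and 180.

State at t = 0.9877 s:
  obj    pos=(+2.363,-0.859) vel=(+4.506,-1.830) ωy=+71.49

Key-timestep trajectory:
   step    t(s)  obj.x    obj.z    obj.vx   obj.vz 
     60  0.2459   +0.276  -0.012  +1.122  -0.456
    120  0.4918   +0.690  -0.180  +2.244  -0.911
    180  0.7377   +1.380  -0.460  +3.365  -1.367


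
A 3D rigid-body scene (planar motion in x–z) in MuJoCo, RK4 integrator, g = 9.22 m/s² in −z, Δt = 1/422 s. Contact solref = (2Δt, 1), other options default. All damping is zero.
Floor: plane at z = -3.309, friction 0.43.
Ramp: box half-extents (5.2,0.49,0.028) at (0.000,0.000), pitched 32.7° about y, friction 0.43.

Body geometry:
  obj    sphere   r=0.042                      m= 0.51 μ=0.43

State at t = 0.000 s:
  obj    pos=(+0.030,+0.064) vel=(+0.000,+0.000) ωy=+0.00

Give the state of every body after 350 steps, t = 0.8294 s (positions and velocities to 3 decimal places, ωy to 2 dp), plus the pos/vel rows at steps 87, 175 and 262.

State at t = 0.8294 s:
  obj    pos=(+1.060,-0.597) vel=(+2.483,-1.594) ωy=+70.25

Key-timestep trajectory:
   step    t(s)  obj.x    obj.z    obj.vx   obj.vz 
     87  0.2062   +0.094  +0.023  +0.617  -0.396
    175  0.4147   +0.287  -0.101  +1.242  -0.797
    262  0.6209   +0.607  -0.307  +1.859  -1.193


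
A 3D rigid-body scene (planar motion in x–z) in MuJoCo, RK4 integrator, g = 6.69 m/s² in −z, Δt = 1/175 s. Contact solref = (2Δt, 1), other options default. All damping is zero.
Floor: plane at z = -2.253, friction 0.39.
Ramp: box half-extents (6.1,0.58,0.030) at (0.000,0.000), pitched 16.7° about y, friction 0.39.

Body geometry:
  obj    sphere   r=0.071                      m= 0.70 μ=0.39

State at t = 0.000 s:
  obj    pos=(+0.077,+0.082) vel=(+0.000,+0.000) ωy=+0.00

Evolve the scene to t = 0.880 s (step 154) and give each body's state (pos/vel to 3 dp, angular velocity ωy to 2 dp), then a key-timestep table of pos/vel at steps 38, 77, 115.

State at t = 0.880 s:
  obj    pos=(+0.586,-0.070) vel=(+1.157,-0.347) ωy=+17.02

Key-timestep trajectory:
   step    t(s)  obj.x    obj.z    obj.vx   obj.vz 
     38  0.2171   +0.108  +0.073  +0.286  -0.086
     77  0.4400   +0.204  +0.044  +0.579  -0.174
    115  0.6571   +0.361  -0.003  +0.864  -0.259


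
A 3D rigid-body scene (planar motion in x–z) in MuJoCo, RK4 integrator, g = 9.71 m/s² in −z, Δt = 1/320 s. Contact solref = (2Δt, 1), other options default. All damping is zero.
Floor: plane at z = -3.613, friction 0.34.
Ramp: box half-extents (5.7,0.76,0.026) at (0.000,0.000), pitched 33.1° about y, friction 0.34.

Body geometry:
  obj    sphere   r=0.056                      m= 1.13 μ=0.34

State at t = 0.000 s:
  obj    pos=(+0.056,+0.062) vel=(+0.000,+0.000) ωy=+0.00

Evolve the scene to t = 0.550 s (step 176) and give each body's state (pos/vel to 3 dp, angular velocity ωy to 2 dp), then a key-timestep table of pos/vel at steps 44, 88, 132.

State at t = 0.550 s:
  obj    pos=(+0.536,-0.251) vel=(+1.745,-1.138) ωy=+37.19

Key-timestep trajectory:
   step    t(s)  obj.x    obj.z    obj.vx   obj.vz 
     44  0.1375   +0.086  +0.042  +0.436  -0.284
     88  0.2750   +0.176  -0.017  +0.873  -0.569
    132  0.4125   +0.326  -0.115  +1.309  -0.853


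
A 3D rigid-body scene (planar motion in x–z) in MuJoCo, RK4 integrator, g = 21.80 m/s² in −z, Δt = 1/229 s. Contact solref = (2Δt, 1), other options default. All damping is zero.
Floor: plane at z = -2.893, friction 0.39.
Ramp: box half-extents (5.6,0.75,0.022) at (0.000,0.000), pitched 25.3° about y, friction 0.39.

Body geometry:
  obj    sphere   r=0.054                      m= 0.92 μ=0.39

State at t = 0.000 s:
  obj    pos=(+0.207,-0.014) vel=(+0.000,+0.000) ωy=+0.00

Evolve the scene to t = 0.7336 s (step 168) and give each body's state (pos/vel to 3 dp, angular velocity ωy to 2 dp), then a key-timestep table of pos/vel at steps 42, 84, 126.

State at t = 0.7336 s:
  obj    pos=(+1.826,-0.779) vel=(+4.414,-2.086) ωy=+90.39

Key-timestep trajectory:
   step    t(s)  obj.x    obj.z    obj.vx   obj.vz 
     42  0.1834   +0.308  -0.062  +1.104  -0.522
     84  0.3668   +0.612  -0.205  +2.207  -1.043
    126  0.5502   +1.118  -0.444  +3.310  -1.565


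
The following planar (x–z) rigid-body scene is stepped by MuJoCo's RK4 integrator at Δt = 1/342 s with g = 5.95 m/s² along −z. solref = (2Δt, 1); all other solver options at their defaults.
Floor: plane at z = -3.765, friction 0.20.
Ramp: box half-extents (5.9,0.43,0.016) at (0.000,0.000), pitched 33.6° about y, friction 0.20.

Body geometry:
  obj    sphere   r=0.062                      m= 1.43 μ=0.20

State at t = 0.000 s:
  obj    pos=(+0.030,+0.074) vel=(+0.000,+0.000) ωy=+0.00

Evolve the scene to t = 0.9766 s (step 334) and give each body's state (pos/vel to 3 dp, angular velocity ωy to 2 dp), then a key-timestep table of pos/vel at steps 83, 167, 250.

State at t = 0.9766 s:
  obj    pos=(+0.964,-0.547) vel=(+1.913,-1.271) ωy=+37.04

Key-timestep trajectory:
   step    t(s)  obj.x    obj.z    obj.vx   obj.vz 
     83  0.2427   +0.088  +0.035  +0.476  -0.316
    167  0.4883   +0.264  -0.081  +0.957  -0.636
    250  0.7310   +0.553  -0.274  +1.432  -0.951


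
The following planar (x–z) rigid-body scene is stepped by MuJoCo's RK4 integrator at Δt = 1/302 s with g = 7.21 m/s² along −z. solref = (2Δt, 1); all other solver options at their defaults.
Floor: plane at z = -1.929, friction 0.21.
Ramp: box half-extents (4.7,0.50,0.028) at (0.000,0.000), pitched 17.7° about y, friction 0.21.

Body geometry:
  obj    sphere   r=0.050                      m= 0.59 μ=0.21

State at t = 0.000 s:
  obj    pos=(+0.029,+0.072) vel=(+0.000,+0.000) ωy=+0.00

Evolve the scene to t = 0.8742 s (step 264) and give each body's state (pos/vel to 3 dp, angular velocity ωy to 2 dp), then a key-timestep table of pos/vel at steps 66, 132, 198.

State at t = 0.8742 s:
  obj    pos=(+0.599,-0.109) vel=(+1.304,-0.416) ωy=+27.37

Key-timestep trajectory:
   step    t(s)  obj.x    obj.z    obj.vx   obj.vz 
     66  0.2185   +0.065  +0.061  +0.326  -0.104
    132  0.4371   +0.172  +0.027  +0.652  -0.208
    198  0.6556   +0.350  -0.030  +0.978  -0.312


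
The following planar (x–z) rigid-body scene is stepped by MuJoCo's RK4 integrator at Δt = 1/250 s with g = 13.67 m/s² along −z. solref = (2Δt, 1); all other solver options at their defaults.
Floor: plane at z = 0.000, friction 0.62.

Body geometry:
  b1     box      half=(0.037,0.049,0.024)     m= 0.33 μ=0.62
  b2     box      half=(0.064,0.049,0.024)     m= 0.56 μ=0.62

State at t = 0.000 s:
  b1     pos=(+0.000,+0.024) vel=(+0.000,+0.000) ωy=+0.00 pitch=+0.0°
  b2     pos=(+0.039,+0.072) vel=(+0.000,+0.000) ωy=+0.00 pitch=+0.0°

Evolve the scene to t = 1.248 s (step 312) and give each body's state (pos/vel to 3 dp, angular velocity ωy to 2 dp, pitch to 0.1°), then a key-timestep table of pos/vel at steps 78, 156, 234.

State at t = 1.248 s:
  b1     pos=(-0.001,+0.024) vel=(-0.001,+0.000) ωy=+0.00 pitch=+0.0°
  b2     pos=(+0.056,+0.062) vel=(+0.000,-0.001) ωy=-0.02 pitch=+44.5°

Key-timestep trajectory:
   step    t(s)  b1.x    b1.z    b1.vx   b1.vz   b2.x    b2.z    b2.vx   b2.vz 
     78  0.3120   +0.000  +0.024  +0.000  +0.000   +0.062  +0.065  +0.009  +0.003
    156  0.6240   +0.000  +0.024  -0.001  +0.000   +0.056  +0.062  +0.000  -0.001
    234  0.9360   -0.001  +0.024  -0.001  +0.000   +0.056  +0.062  +0.000  -0.001


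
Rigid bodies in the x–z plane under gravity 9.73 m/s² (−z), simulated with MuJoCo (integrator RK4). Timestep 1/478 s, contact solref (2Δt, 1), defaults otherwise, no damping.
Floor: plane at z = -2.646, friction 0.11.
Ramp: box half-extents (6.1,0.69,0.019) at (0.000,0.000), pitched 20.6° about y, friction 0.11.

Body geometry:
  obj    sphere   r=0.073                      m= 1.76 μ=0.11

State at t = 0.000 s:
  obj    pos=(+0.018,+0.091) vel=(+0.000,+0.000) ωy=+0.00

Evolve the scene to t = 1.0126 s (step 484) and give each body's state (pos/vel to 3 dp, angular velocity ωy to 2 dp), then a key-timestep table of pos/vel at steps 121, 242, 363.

State at t = 1.0126 s:
  obj    pos=(+1.192,-0.350) vel=(+2.318,-0.871) ωy=+33.91

Key-timestep trajectory:
   step    t(s)  obj.x    obj.z    obj.vx   obj.vz 
    121  0.2531   +0.092  +0.064  +0.580  -0.218
    242  0.5063   +0.312  -0.019  +1.159  -0.436
    363  0.7594   +0.679  -0.157  +1.738  -0.653


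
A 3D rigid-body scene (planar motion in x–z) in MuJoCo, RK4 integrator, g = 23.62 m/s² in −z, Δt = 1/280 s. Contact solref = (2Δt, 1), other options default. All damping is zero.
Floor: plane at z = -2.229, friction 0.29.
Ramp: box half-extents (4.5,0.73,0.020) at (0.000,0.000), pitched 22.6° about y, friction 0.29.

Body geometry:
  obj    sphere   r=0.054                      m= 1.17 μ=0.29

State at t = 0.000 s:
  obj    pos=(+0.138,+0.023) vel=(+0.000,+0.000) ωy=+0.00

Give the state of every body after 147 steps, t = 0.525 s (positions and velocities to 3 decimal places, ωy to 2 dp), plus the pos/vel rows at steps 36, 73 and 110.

State at t = 0.525 s:
  obj    pos=(+0.963,-0.321) vel=(+3.143,-1.308) ωy=+63.02

Key-timestep trajectory:
   step    t(s)  obj.x    obj.z    obj.vx   obj.vz 
     36  0.1286   +0.187  +0.002  +0.770  -0.320
     73  0.2607   +0.341  -0.062  +1.561  -0.650
    110  0.3929   +0.600  -0.170  +2.352  -0.979


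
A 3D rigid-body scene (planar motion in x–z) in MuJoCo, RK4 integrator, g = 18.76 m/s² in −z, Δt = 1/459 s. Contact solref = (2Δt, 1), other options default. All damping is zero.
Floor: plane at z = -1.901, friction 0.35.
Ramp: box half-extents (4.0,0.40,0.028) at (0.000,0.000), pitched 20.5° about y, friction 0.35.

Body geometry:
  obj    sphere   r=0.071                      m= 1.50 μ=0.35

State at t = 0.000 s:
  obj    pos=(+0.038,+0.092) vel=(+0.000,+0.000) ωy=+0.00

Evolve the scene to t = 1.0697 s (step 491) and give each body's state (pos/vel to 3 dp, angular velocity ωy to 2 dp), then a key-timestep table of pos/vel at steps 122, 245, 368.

State at t = 1.0697 s:
  obj    pos=(+2.553,-0.849) vel=(+4.702,-1.758) ωy=+70.70

Key-timestep trajectory:
   step    t(s)  obj.x    obj.z    obj.vx   obj.vz 
    122  0.2658   +0.193  +0.033  +1.168  -0.437
    245  0.5338   +0.664  -0.143  +2.346  -0.877
    368  0.8017   +1.451  -0.437  +3.524  -1.318


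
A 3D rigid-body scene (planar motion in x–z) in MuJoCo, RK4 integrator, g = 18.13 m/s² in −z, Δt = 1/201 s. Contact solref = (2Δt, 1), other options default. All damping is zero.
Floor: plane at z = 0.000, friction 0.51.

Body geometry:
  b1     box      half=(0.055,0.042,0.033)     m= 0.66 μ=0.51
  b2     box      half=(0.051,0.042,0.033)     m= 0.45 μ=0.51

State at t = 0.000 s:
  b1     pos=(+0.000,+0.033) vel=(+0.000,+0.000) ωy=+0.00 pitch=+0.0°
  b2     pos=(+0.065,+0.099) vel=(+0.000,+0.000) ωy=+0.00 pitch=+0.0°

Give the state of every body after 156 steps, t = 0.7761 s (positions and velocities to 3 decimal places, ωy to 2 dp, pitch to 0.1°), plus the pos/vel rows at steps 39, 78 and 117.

State at t = 0.7761 s:
  b1     pos=(+0.000,+0.033) vel=(+0.000,+0.000) ωy=+0.00 pitch=+0.0°
  b2     pos=(+0.113,+0.051) vel=(+0.000,+0.004) ωy=+0.01 pitch=+90.0°

Key-timestep trajectory:
   step    t(s)  b1.x    b1.z    b1.vx   b1.vz   b2.x    b2.z    b2.vx   b2.vz 
     39  0.1940   +0.000  +0.033  +0.000  +0.000   +0.119  +0.051  +0.375  +0.256
     78  0.3881   +0.000  +0.033  +0.000  +0.000   +0.143  +0.061  -0.002  +0.000
    117  0.5821   +0.000  +0.033  +0.000  +0.000   +0.116  +0.052  -0.416  -0.228


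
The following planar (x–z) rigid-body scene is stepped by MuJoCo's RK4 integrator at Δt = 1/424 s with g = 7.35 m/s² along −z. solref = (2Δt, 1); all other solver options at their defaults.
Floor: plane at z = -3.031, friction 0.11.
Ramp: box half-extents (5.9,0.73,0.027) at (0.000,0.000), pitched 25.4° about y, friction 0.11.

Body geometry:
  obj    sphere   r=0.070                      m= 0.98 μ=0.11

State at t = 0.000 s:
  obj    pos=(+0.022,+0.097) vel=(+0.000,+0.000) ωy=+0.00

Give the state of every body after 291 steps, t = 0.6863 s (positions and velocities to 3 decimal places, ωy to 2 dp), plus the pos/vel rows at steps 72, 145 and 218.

State at t = 0.6863 s:
  obj    pos=(+0.537,-0.148) vel=(+1.504,-0.707) ωy=+17.93

Key-timestep trajectory:
   step    t(s)  obj.x    obj.z    obj.vx   obj.vz 
     72  0.1698   +0.054  +0.082  +0.372  -0.176
    145  0.3420   +0.150  +0.036  +0.750  -0.349
    218  0.5142   +0.311  -0.040  +1.122  -0.544


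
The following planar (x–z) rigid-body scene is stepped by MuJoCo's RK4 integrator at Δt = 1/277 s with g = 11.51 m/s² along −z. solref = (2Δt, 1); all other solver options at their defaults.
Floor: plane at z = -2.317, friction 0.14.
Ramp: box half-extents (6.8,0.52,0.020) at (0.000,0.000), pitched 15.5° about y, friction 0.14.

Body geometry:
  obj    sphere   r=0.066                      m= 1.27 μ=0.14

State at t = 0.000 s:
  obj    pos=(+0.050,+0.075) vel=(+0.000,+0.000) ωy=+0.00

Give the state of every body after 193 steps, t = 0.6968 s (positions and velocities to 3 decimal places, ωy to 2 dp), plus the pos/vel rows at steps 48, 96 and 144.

State at t = 0.6968 s:
  obj    pos=(+0.564,-0.067) vel=(+1.475,-0.409) ωy=+23.19

Key-timestep trajectory:
   step    t(s)  obj.x    obj.z    obj.vx   obj.vz 
     48  0.1733   +0.082  +0.067  +0.367  -0.102
     96  0.3466   +0.177  +0.040  +0.734  -0.204
    144  0.5199   +0.336  -0.004  +1.101  -0.305


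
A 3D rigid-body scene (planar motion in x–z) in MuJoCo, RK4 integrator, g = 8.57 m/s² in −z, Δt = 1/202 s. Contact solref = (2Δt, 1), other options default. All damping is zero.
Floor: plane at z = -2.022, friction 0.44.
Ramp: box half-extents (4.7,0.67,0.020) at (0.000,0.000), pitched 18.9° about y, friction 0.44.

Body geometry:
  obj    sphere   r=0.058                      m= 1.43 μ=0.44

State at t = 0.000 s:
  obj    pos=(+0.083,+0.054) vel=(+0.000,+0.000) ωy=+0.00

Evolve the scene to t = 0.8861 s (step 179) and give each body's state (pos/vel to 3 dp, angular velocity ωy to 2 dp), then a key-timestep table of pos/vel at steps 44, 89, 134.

State at t = 0.8861 s:
  obj    pos=(+0.820,-0.198) vel=(+1.662,-0.569) ωy=+30.29

Key-timestep trajectory:
   step    t(s)  obj.x    obj.z    obj.vx   obj.vz 
     44  0.2178   +0.128  +0.039  +0.409  -0.140
     89  0.4406   +0.265  -0.008  +0.827  -0.283
    134  0.6634   +0.496  -0.087  +1.245  -0.426


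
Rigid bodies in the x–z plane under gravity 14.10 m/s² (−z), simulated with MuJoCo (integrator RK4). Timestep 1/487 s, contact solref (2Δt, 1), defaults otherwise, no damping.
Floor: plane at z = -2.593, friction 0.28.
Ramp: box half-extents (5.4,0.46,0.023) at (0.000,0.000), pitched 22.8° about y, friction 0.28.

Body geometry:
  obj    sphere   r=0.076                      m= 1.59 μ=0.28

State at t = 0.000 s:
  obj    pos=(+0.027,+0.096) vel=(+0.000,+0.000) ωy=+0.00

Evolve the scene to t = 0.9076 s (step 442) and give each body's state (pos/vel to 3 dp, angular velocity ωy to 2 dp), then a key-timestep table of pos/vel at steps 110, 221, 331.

State at t = 0.9076 s:
  obj    pos=(+1.509,-0.527) vel=(+3.266,-1.373) ωy=+46.60

Key-timestep trajectory:
   step    t(s)  obj.x    obj.z    obj.vx   obj.vz 
    110  0.2259   +0.119  +0.057  +0.813  -0.342
    221  0.4538   +0.398  -0.060  +1.633  -0.686
    331  0.6797   +0.858  -0.253  +2.445  -1.028


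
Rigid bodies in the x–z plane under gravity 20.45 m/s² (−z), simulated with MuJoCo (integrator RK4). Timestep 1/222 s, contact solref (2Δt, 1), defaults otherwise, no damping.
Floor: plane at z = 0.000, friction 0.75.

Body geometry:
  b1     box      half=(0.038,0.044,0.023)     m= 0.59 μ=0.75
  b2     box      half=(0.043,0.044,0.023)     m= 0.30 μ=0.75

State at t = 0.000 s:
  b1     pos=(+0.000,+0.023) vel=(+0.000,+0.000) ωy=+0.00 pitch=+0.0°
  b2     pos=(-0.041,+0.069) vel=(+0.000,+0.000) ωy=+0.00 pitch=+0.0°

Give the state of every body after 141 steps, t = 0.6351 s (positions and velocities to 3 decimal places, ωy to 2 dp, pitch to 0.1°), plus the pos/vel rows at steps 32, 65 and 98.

State at t = 0.6351 s:
  b1     pos=(+0.000,+0.023) vel=(+0.000,+0.000) ωy=+0.00 pitch=+0.0°
  b2     pos=(-0.148,+0.023) vel=(+0.000,+0.000) ωy=+0.00 pitch=+180.0°

Key-timestep trajectory:
   step    t(s)  b1.x    b1.z    b1.vx   b1.vz   b2.x    b2.z    b2.vx   b2.vz 
     32  0.1441   +0.000  +0.023  +0.000  +0.000   -0.057  +0.059  -0.259  -0.365
     65  0.2928   +0.000  +0.023  +0.000  +0.000   -0.100  +0.049  -0.102  +0.009
     98  0.4414   +0.000  +0.023  +0.000  +0.000   -0.119  +0.046  -0.294  -0.097


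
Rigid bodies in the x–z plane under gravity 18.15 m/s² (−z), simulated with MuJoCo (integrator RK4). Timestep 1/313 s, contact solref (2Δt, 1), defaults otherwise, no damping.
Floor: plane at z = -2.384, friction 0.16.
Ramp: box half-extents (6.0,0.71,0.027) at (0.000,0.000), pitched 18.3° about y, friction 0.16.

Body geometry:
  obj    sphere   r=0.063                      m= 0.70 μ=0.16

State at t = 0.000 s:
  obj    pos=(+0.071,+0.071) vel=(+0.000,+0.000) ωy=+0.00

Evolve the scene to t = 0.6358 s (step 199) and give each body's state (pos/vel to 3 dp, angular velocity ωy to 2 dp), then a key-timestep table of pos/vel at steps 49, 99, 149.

State at t = 0.6358 s:
  obj    pos=(+0.852,-0.187) vel=(+2.457,-0.813) ωy=+41.07

Key-timestep trajectory:
   step    t(s)  obj.x    obj.z    obj.vx   obj.vz 
     49  0.1565   +0.118  +0.056  +0.605  -0.200
     99  0.3163   +0.264  +0.007  +1.223  -0.404
    149  0.4760   +0.509  -0.074  +1.840  -0.609


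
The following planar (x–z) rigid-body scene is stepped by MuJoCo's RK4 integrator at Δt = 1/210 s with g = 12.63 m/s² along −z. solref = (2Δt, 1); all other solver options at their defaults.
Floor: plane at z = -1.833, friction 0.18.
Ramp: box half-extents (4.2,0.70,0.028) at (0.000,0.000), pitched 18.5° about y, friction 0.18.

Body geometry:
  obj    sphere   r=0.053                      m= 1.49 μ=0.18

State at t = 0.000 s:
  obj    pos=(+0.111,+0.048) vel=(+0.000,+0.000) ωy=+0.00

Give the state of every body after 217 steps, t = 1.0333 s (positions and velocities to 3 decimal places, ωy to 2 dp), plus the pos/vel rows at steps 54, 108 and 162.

State at t = 1.0333 s:
  obj    pos=(+1.561,-0.437) vel=(+2.805,-0.939) ωy=+55.80

Key-timestep trajectory:
   step    t(s)  obj.x    obj.z    obj.vx   obj.vz 
     54  0.2571   +0.201  +0.018  +0.698  -0.234
    108  0.5143   +0.470  -0.072  +1.396  -0.467
    162  0.7714   +0.919  -0.222  +2.094  -0.701


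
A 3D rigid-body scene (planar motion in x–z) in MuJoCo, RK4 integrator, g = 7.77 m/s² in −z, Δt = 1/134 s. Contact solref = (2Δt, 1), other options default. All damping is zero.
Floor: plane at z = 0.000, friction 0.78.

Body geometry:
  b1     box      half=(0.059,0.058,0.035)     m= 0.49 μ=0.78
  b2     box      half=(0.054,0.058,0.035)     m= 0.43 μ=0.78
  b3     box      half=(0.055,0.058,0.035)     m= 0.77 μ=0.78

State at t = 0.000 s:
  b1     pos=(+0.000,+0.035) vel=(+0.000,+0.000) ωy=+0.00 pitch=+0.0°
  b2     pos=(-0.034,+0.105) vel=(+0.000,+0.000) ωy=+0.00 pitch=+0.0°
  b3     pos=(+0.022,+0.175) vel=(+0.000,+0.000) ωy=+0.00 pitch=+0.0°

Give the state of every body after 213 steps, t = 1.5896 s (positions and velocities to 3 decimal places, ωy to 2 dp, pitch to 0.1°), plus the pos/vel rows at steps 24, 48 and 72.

State at t = 1.5896 s:
  b1     pos=(+0.000,+0.035) vel=(+0.000,+0.000) ωy=+0.00 pitch=+0.0°
  b2     pos=(-0.034,+0.105) vel=(+0.000,+0.000) ωy=+0.00 pitch=+0.0°
  b3     pos=(+0.150,+0.035) vel=(+0.000,+0.000) ωy=+0.00 pitch=+180.0°

Key-timestep trajectory:
   step    t(s)  b1.x    b1.z    b1.vx   b1.vz   b2.x    b2.z    b2.vx   b2.vz   b3.x    b3.z    b3.vx   b3.vz 
     24  0.1791   +0.000  +0.035  +0.000  +0.000   -0.034  +0.105  -0.001  +0.000   +0.027  +0.174  +0.065  -0.012
     48  0.3582   +0.000  +0.035  +0.000  +0.000   -0.034  +0.105  -0.001  +0.001   +0.053  +0.153  +0.217  -0.418
     72  0.5373   +0.000  +0.035  +0.000  +0.000   -0.034  +0.105  +0.000  +0.000   +0.131  +0.069  +0.510  -0.908


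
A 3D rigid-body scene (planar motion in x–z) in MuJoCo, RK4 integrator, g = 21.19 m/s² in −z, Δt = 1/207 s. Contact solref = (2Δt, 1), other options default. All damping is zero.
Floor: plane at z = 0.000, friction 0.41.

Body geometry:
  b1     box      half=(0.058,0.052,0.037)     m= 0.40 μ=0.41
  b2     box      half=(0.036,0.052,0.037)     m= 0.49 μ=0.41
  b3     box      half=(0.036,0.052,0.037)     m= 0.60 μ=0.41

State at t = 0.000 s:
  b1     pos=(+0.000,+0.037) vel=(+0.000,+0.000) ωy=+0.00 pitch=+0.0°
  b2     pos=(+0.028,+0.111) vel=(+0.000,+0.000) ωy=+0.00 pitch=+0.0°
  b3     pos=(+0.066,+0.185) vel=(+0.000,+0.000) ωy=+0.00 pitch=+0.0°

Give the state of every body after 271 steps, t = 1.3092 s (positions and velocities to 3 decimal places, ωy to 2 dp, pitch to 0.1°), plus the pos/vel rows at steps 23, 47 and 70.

State at t = 1.3092 s:
  b1     pos=(+0.000,+0.037) vel=(+0.000,+0.000) ωy=+0.00 pitch=+0.0°
  b2     pos=(+0.028,+0.111) vel=(+0.000,+0.000) ωy=+0.00 pitch=+0.0°
  b3     pos=(+0.102,+0.036) vel=(+0.000,+0.000) ωy=+0.00 pitch=+90.0°

Key-timestep trajectory:
   step    t(s)  b1.x    b1.z    b1.vx   b1.vz   b2.x    b2.z    b2.vx   b2.vz   b3.x    b3.z    b3.vx   b3.vz 
     23  0.1111   +0.000  +0.037  +0.000  +0.000   +0.028  +0.111  -0.001  +0.000   +0.072  +0.184  +0.137  -0.052
     47  0.2271   +0.000  +0.037  +0.000  +0.000   +0.028  +0.111  +0.000  +0.000   +0.109  +0.137  +0.406  -1.299
     70  0.3382   +0.000  +0.037  +0.000  +0.000   +0.028  +0.111  +0.000  +0.000   +0.118  +0.045  -0.321  -0.158


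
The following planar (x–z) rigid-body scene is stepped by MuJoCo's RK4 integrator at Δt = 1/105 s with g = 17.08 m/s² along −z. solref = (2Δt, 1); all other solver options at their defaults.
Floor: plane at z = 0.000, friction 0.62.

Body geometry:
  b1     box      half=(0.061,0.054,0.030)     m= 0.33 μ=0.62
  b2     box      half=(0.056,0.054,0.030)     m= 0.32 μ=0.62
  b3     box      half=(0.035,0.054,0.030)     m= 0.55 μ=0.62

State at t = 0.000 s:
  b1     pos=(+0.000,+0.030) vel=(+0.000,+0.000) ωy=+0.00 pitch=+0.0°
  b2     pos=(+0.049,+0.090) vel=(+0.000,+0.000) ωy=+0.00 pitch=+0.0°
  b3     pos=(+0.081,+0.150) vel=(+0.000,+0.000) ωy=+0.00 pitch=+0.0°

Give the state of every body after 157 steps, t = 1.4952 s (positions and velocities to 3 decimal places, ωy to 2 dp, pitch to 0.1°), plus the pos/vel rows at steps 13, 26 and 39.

State at t = 1.4952 s:
  b1     pos=(+0.000,+0.030) vel=(+0.000,+0.000) ωy=+0.00 pitch=+0.0°
  b2     pos=(+0.100,+0.056) vel=(+0.000,+0.000) ωy=+0.00 pitch=+90.0°
  b3     pos=(+0.182,+0.035) vel=(+0.000,+0.000) ωy=+0.00 pitch=+90.0°

Key-timestep trajectory:
   step    t(s)  b1.x    b1.z    b1.vx   b1.vz   b2.x    b2.z    b2.vx   b2.vz   b3.x    b3.z    b3.vx   b3.vz 
     13  0.1238   +0.000  +0.030  -0.003  +0.001   +0.055  +0.091  +0.126  +0.026   +0.099  +0.143  +0.342  -0.149
     26  0.2476   +0.000  +0.030  +0.000  +0.001   +0.090  +0.073  +0.401  -0.688   +0.166  +0.053  +0.610  -1.628
     39  0.3714   +0.000  +0.030  +0.000  +0.000   +0.098  +0.055  -0.028  +0.023   +0.182  +0.035  -0.004  +0.019


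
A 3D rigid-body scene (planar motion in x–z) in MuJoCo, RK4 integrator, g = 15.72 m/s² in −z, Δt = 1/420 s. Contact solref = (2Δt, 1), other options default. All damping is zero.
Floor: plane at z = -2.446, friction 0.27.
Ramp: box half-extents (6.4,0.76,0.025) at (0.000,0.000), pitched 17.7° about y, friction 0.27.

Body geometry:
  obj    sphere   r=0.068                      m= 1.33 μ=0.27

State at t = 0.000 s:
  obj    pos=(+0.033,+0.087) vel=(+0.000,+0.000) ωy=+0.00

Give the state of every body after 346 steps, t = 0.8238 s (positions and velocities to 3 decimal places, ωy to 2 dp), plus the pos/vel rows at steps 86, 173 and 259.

State at t = 0.8238 s:
  obj    pos=(+1.137,-0.265) vel=(+2.679,-0.855) ωy=+41.35

Key-timestep trajectory:
   step    t(s)  obj.x    obj.z    obj.vx   obj.vz 
     86  0.2048   +0.101  +0.065  +0.666  -0.213
    173  0.4119   +0.309  -0.001  +1.340  -0.428
    259  0.6167   +0.651  -0.110  +2.006  -0.640


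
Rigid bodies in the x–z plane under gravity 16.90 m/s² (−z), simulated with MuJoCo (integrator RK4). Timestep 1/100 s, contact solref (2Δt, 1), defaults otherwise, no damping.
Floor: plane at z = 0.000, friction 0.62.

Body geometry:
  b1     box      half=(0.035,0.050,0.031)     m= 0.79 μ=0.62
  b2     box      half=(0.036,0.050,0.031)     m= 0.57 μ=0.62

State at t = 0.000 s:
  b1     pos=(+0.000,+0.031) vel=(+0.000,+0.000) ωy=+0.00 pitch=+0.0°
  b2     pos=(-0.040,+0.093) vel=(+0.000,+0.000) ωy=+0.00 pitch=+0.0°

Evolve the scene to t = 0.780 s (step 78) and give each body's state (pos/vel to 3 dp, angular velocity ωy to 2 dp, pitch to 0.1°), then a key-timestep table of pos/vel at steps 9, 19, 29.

State at t = 0.780 s:
  b1     pos=(+0.000,+0.031) vel=(+0.000,+0.000) ωy=+0.00 pitch=+0.0°
  b2     pos=(-0.077,+0.036) vel=(+0.000,+0.000) ωy=+0.00 pitch=-90.0°

Key-timestep trajectory:
   step    t(s)  b1.x    b1.z    b1.vx   b1.vz   b2.x    b2.z    b2.vx   b2.vz 
      9  0.0900   +0.000  +0.031  +0.001  +0.004   -0.047  +0.091  -0.185  -0.067
     19  0.1900   +0.000  +0.031  +0.000  +0.000   -0.077  +0.043  -0.333  -1.180
     29  0.2900   +0.000  +0.031  +0.000  +0.000   -0.077  +0.035  +0.022  +0.049


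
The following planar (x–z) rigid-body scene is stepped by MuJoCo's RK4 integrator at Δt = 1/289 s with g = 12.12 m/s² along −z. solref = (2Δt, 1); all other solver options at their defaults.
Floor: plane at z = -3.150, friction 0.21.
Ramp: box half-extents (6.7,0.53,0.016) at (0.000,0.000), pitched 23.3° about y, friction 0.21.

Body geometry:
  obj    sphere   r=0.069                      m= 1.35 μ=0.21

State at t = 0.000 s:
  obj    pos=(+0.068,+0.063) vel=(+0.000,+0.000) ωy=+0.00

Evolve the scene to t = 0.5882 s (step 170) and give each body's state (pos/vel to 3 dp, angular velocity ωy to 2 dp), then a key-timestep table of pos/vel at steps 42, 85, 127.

State at t = 0.5882 s:
  obj    pos=(+0.612,-0.171) vel=(+1.850,-0.797) ωy=+29.19

Key-timestep trajectory:
   step    t(s)  obj.x    obj.z    obj.vx   obj.vz 
     42  0.1453   +0.101  +0.049  +0.457  -0.197
     85  0.2941   +0.204  +0.005  +0.925  -0.398
    127  0.4394   +0.372  -0.068  +1.382  -0.595


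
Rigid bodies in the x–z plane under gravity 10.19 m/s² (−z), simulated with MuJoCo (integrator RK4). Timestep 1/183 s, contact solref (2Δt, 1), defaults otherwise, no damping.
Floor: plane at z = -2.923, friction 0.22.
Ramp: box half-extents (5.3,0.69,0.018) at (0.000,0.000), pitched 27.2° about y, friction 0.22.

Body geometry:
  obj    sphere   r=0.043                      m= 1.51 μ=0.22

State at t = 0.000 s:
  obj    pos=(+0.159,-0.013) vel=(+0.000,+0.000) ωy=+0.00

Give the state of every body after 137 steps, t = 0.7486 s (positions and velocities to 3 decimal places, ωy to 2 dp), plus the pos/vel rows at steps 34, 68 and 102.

State at t = 0.7486 s:
  obj    pos=(+0.988,-0.439) vel=(+2.216,-1.139) ωy=+57.90

Key-timestep trajectory:
   step    t(s)  obj.x    obj.z    obj.vx   obj.vz 
     34  0.1858   +0.210  -0.039  +0.550  -0.283
     68  0.3716   +0.363  -0.118  +1.100  -0.565
    102  0.5574   +0.619  -0.249  +1.650  -0.848


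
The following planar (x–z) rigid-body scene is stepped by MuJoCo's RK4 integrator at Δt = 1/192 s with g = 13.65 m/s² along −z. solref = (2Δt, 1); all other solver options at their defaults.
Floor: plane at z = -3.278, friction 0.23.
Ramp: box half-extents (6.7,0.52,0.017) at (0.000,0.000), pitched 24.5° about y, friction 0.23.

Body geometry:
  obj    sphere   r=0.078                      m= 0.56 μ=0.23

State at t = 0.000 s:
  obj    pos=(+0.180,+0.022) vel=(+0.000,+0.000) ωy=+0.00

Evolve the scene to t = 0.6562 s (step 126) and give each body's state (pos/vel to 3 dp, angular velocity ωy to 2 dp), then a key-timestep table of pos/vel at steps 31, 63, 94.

State at t = 0.6562 s:
  obj    pos=(+0.973,-0.339) vel=(+2.415,-1.100) ωy=+34.01

Key-timestep trajectory:
   step    t(s)  obj.x    obj.z    obj.vx   obj.vz 
     31  0.1615   +0.228  +0.000  +0.594  -0.271
     63  0.3281   +0.378  -0.068  +1.207  -0.550
     94  0.4896   +0.621  -0.179  +1.802  -0.821


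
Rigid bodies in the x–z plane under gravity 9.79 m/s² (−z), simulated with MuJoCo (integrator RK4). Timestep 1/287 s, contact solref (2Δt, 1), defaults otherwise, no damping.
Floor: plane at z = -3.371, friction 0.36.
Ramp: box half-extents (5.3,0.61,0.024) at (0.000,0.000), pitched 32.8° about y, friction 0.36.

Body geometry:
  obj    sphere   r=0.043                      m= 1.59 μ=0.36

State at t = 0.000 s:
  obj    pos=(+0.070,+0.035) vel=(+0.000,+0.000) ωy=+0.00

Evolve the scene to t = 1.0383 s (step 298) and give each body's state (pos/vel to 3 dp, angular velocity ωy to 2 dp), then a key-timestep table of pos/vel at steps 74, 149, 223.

State at t = 1.0383 s:
  obj    pos=(+1.786,-1.072) vel=(+3.306,-2.131) ωy=+91.46

Key-timestep trajectory:
   step    t(s)  obj.x    obj.z    obj.vx   obj.vz 
     74  0.2578   +0.176  -0.034  +0.821  -0.529
    149  0.5192   +0.499  -0.242  +1.653  -1.065
    223  0.7770   +1.031  -0.585  +2.474  -1.594


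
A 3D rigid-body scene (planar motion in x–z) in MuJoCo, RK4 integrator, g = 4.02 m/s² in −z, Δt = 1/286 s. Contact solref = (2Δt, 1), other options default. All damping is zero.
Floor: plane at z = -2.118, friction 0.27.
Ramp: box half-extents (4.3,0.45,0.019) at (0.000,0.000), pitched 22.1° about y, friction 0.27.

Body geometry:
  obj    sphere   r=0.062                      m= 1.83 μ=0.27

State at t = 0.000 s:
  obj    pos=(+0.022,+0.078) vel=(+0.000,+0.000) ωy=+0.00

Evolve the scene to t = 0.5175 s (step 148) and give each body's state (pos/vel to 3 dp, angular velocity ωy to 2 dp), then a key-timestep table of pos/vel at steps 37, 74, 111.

State at t = 0.5175 s:
  obj    pos=(+0.156,+0.024) vel=(+0.518,-0.210) ωy=+9.01

Key-timestep trajectory:
   step    t(s)  obj.x    obj.z    obj.vx   obj.vz 
     37  0.1294   +0.031  +0.075  +0.130  -0.053
     74  0.2587   +0.056  +0.065  +0.259  -0.105
    111  0.3881   +0.098  +0.048  +0.389  -0.158


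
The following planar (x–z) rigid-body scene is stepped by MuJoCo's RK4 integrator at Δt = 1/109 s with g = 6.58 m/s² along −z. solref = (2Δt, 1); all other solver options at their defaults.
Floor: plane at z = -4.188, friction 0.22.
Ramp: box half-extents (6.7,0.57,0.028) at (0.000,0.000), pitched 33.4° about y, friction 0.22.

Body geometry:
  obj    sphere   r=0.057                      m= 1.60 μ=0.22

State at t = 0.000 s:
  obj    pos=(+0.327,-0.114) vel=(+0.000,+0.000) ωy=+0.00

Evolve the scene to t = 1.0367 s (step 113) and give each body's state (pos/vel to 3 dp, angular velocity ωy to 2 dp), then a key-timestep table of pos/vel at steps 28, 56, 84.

State at t = 1.0367 s:
  obj    pos=(+1.488,-0.879) vel=(+2.240,-1.477) ωy=+47.03

Key-timestep trajectory:
   step    t(s)  obj.x    obj.z    obj.vx   obj.vz 
     28  0.2569   +0.398  -0.161  +0.555  -0.366
     56  0.5138   +0.612  -0.302  +1.110  -0.732
     84  0.7706   +0.969  -0.537  +1.665  -1.098


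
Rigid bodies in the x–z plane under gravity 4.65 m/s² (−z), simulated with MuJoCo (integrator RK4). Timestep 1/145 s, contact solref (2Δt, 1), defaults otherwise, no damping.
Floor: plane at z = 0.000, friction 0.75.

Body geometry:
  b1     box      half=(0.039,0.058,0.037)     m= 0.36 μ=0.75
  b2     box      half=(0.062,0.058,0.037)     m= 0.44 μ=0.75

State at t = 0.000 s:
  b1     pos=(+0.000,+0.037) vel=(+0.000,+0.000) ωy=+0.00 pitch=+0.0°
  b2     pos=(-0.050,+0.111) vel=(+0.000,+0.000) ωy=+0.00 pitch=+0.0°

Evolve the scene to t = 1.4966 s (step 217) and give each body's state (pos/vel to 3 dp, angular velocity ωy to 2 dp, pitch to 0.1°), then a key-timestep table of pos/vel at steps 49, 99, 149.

State at t = 1.4966 s:
  b1     pos=(+0.000,+0.037) vel=(+0.000,+0.000) ωy=+0.00 pitch=+0.0°
  b2     pos=(-0.108,+0.062) vel=(+0.000,+0.000) ωy=+0.00 pitch=-90.0°

Key-timestep trajectory:
   step    t(s)  b1.x    b1.z    b1.vx   b1.vz   b2.x    b2.z    b2.vx   b2.vz 
     49  0.3379   +0.000  +0.037  +0.000  +0.000   -0.085  +0.069  -0.294  -0.076
     99  0.6828   +0.000  +0.037  +0.000  +0.000   -0.132  +0.071  +0.015  -0.003
    149  1.0276   +0.000  +0.037  +0.000  +0.000   -0.102  +0.065  -0.023  -0.011


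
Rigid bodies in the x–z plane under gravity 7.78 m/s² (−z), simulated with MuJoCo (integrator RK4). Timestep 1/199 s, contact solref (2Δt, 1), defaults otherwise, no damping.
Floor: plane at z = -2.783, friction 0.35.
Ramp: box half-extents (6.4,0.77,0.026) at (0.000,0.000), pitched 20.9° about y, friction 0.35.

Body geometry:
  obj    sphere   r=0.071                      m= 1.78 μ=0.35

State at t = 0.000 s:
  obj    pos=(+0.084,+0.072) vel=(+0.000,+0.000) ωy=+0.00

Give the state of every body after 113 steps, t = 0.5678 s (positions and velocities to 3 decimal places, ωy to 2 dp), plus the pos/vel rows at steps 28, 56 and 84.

State at t = 0.5678 s:
  obj    pos=(+0.383,-0.042) vel=(+1.052,-0.402) ωy=+15.85

Key-timestep trajectory:
   step    t(s)  obj.x    obj.z    obj.vx   obj.vz 
     28  0.1407   +0.102  +0.065  +0.261  -0.100
     56  0.2814   +0.157  +0.044  +0.521  -0.199
     84  0.4221   +0.249  +0.009  +0.782  -0.299


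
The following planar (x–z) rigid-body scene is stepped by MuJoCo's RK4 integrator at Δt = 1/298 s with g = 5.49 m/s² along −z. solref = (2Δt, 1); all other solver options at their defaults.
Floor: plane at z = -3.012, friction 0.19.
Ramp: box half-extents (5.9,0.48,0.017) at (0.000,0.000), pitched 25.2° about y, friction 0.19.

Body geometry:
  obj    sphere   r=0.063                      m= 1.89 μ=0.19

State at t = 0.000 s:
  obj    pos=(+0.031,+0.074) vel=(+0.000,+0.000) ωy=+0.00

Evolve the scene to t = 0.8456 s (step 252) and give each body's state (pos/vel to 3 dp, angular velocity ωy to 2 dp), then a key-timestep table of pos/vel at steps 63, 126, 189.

State at t = 0.8456 s:
  obj    pos=(+0.571,-0.180) vel=(+1.278,-0.601) ωy=+22.41

Key-timestep trajectory:
   step    t(s)  obj.x    obj.z    obj.vx   obj.vz 
     63  0.2114   +0.065  +0.058  +0.319  -0.150
    126  0.4228   +0.166  +0.010  +0.639  -0.301
    189  0.6342   +0.335  -0.069  +0.958  -0.451
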